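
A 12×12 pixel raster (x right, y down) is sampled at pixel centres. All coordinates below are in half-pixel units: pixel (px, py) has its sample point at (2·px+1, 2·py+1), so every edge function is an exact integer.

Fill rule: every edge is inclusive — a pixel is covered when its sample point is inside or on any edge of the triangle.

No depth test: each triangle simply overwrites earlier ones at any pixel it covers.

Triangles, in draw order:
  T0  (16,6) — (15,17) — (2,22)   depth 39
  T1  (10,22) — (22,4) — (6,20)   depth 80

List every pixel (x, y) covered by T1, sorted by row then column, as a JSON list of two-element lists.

T0:
  2·area = 138
  edge (16, 6)→(15, 17): d=(-1,11) inclusive
  edge (15, 17)→(2, 22): d=(-13,5) inclusive
  edge (2, 22)→(16, 6): d=(14,-16) inclusive
    (7,4)@(15, 9): e=[8,104,26] → █
    (8,4)@(17, 9): e=[-14,94,58] → ·
    (6,5)@(13, 11): e=[28,88,22] → █
    (8,5)@(17, 11): e=[-16,68,86] → ·
    (5,6)@(11, 13): e=[48,72,18] → █
    (8,6)@(17, 13): e=[-18,42,114] → ·
    (4,7)@(9, 15): e=[68,56,14] → █
    (8,7)@(17, 15): e=[-20,16,142] → ·
    (3,8)@(7, 17): e=[88,40,10] → █
    (7,8)@(15, 17): e=[0,0,138] → █  [on edge]
    (8,8)@(17, 17): e=[-22,-10,170] → ·
    (2,9)@(5, 19): e=[108,24,6] → █
  covered (19 px):
    · · · · · · · · · · · ·
    · · · · · · · · · · · ·
    · · · · · · · · · · · ·
    · · · · · · · · · · · ·
    · · · · · · · █ · · · ·
    · · · · · · █ █ · · · ·
    · · · · · █ █ █ · · · ·
    · · · · █ █ █ █ · · · ·
    · · · █ █ █ █ █ · · · ·
    · · █ █ █ · · · · · · ·
    · █ · · · · · · · · · ·
    · · · · · · · · · · · ·
T1:
  2·area = 96  (B↔C swapped to make it positive)
  edge (10, 22)→(6, 20): d=(-4,-2) inclusive
  edge (6, 20)→(22, 4): d=(16,-16) inclusive
  edge (22, 4)→(10, 22): d=(-12,18) inclusive
    (11,1)@(23, 3): e=[102,0,-6] → ·  [on edge]
    (10,2)@(21, 5): e=[90,0,6] → █  [on edge]
    (11,2)@(23, 5): e=[94,32,-30] → ·
    (9,3)@(19, 7): e=[78,0,18] → █  [on edge]
    (10,3)@(21, 7): e=[82,32,-18] → ·
    (8,4)@(17, 9): e=[66,0,30] → █  [on edge]
    (9,4)@(19, 9): e=[70,32,-6] → ·
    (7,5)@(15, 11): e=[54,0,42] → █  [on edge]
    (9,5)@(19, 11): e=[62,64,-30] → ·
    (6,6)@(13, 13): e=[42,0,54] → █  [on edge]
    (8,6)@(17, 13): e=[50,64,-18] → ·
    (5,7)@(11, 15): e=[30,0,66] → █  [on edge]
    (4,8)@(9, 17): e=[18,0,78] → █  [on edge]
    (3,9)@(7, 19): e=[6,0,90] → █  [on edge]
    (2,10)@(5, 21): e=[-6,0,102] → ·  [on edge]
    (1,11)@(3, 23): e=[-18,0,114] → ·  [on edge]
  covered (16 px):
    · · · · · · · · · · · ·
    · · · · · · · · · · · ·
    · · · · · · · · · · █ ·
    · · · · · · · · · █ · ·
    · · · · · · · · █ · · ·
    · · · · · · · █ █ · · ·
    · · · · · · █ █ · · · ·
    · · · · · █ █ · · · · ·
    · · · · █ █ █ · · · · ·
    · · · █ █ █ · · · · · ·
    · · · · █ · · · · · · ·
    · · · · · · · · · · · ·

Final: [[10,2],[9,3],[8,4],[7,5],[8,5],[6,6],[7,6],[5,7],[6,7],[4,8],[5,8],[6,8],[3,9],[4,9],[5,9],[4,10]]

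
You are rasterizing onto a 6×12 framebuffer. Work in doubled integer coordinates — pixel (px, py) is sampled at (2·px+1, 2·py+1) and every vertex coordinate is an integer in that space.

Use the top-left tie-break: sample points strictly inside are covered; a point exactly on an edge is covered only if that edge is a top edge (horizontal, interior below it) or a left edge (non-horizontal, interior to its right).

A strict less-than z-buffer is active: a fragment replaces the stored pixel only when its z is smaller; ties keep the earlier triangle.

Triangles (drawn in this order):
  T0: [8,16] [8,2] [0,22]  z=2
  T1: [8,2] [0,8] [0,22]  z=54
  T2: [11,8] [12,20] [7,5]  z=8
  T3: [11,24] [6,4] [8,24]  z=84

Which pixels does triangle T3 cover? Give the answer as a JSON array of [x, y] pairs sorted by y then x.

T0:
  2·area = 112  (B↔C swapped to make it positive)
  edge (8, 16)→(0, 22): d=(-8,6) right/bottom  bias=-1
  edge (0, 22)→(8, 2): d=(8,-20) top-left  bias=+0
  edge (8, 2)→(8, 16): d=(0,14) right/bottom  bias=-1
    (3,2)@(7, 5): e=[94,4,14] → X
    (4,2)@(9, 5): e=[82,44,-14] → .
    (3,3)@(7, 7): e=[78,20,14] → X
    (4,3)@(9, 7): e=[66,60,-14] → .
    (3,4)@(7, 9): e=[62,36,14] → X
    (4,4)@(9, 9): e=[50,76,-14] → .
    (2,5)@(5, 11): e=[58,12,42] → X
    (4,5)@(9, 11): e=[34,92,-14] → .
    (2,6)@(5, 13): e=[42,28,42] → X
    (4,6)@(9, 13): e=[18,108,-14] → .
    (1,7)@(3, 15): e=[38,4,70] → X
    (4,7)@(9, 15): e=[2,124,-14] → .
  covered (14 px):
    . . . . . .
    . . . . . .
    . . . X . .
    . . . X . .
    . . . X . .
    . . X X . .
    . . X X . .
    . X X X . .
    . X X . . .
    . X . . . .
    X . . . . .
    . . . . . .
T1:
  2·area = 112  (B↔C swapped to make it positive)
  edge (8, 2)→(0, 22): d=(-8,20) right/bottom  bias=-1
  edge (0, 22)→(0, 8): d=(0,-14) top-left  bias=+0
  edge (0, 8)→(8, 2): d=(8,-6) top-left  bias=+0
    (3,1)@(7, 3): e=[12,98,2] → X
    (4,1)@(9, 3): e=[-28,126,14] → .
    (2,2)@(5, 5): e=[36,70,6] → X
    (3,2)@(7, 5): e=[-4,98,18] → .
    (1,3)@(3, 7): e=[60,42,10] → X
    (3,3)@(7, 7): e=[-20,98,34] → .
    (0,4)@(1, 9): e=[84,14,14] → X
    (3,4)@(7, 9): e=[-36,98,50] → .
    (0,5)@(1, 11): e=[68,14,30] → X
    (2,5)@(5, 11): e=[-12,70,54] → .
    (0,6)@(1, 13): e=[52,14,46] → X
    (2,6)@(5, 13): e=[-28,70,70] → .
  covered (14 px):
    . . . . . .
    . . . X . .
    . . X . . .
    . X X . . .
    X X X . . .
    X X . . . .
    X X . . . .
    X . . . . .
    X . . . . .
    X . . . . .
    . . . . . .
    . . . . . .
T2:
  2·area = 45
  edge (11, 8)→(12, 20): d=(1,12) right/bottom  bias=-1
  edge (12, 20)→(7, 5): d=(-5,-15) top-left  bias=+0
  edge (7, 5)→(11, 8): d=(4,3) right/bottom  bias=-1
    (3,2)@(7, 5): e=[45,0,0] → .  [on edge]
    (4,3)@(9, 7): e=[23,20,2] → X
    (5,3)@(11, 7): e=[-1,50,-4] → .
    (4,4)@(9, 9): e=[25,10,10] → X
    (5,4)@(11, 9): e=[1,40,4] → X
    (4,5)@(9, 11): e=[27,0,18] → X  [on edge]
    (4,6)@(9, 13): e=[29,-10,26] → .
    (5,6)@(11, 13): e=[5,20,20] → X
    (5,7)@(11, 15): e=[7,10,28] → X
    (5,8)@(11, 17): e=[9,0,36] → X  [on edge]
    (5,9)@(11, 19): e=[11,-10,44] → .
  covered (8 px):
    . . . . . .
    . . . . . .
    . . . . . .
    . . . . X .
    . . . . X X
    . . . . X X
    . . . . . X
    . . . . . X
    . . . . . X
    . . . . . .
    . . . . . .
    . . . . . .
T3:
  2·area = 60  (B↔C swapped to make it positive)
  edge (11, 24)→(8, 24): d=(-3,0) right/bottom  bias=-1
  edge (8, 24)→(6, 4): d=(-2,-20) top-left  bias=+0
  edge (6, 4)→(11, 24): d=(5,20) right/bottom  bias=-1
    (3,4)@(7, 9): e=[45,10,5] → X
    (4,4)@(9, 9): e=[45,50,-35] → .
    (3,5)@(7, 11): e=[39,6,15] → X
    (4,5)@(9, 11): e=[39,46,-25] → .
    (3,6)@(7, 13): e=[33,2,25] → X
    (4,6)@(9, 13): e=[33,42,-15] → .
    (3,7)@(7, 15): e=[27,-2,35] → .
    (4,8)@(9, 17): e=[21,34,5] → X
    (5,8)@(11, 17): e=[21,74,-35] → .
    (4,9)@(9, 19): e=[15,30,15] → X
    (5,9)@(11, 19): e=[15,70,-25] → .
    (4,10)@(9, 21): e=[9,26,25] → X
  covered (7 px):
    . . . . . .
    . . . . . .
    . . . . . .
    . . . . . .
    . . . X . .
    . . . X . .
    . . . X . .
    . . . . . .
    . . . . X .
    . . . . X .
    . . . . X .
    . . . . X .

Result: [[3,4],[3,5],[3,6],[4,8],[4,9],[4,10],[4,11]]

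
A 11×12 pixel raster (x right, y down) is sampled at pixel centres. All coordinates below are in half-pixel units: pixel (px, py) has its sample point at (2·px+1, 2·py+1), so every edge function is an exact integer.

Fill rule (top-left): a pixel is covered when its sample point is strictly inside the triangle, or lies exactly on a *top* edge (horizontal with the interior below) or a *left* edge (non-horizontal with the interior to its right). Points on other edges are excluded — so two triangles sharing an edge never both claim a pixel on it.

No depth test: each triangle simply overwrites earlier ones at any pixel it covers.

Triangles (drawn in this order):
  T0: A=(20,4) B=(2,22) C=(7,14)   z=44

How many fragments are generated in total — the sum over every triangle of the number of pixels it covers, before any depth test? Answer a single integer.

T0:
  2·area = 54
  edge (20, 4)→(2, 22): d=(-18,18) right/bottom  bias=-1
  edge (2, 22)→(7, 14): d=(5,-8) top-left  bias=+0
  edge (7, 14)→(20, 4): d=(13,-10) top-left  bias=+0
    (10,1)@(21, 3): e=[0,57,-3] → ·  [on edge]
    (9,2)@(19, 5): e=[0,51,3] → ·  [on edge]
    (8,3)@(17, 7): e=[0,45,9] → ·  [on edge]
    (7,4)@(15, 9): e=[0,39,15] → ·  [on edge]
    (5,5)@(11, 11): e=[36,17,1] → █
    (6,5)@(13, 11): e=[0,33,21] → ·  [on edge]
    (4,6)@(9, 13): e=[36,11,7] → █
    (5,6)@(11, 13): e=[0,27,27] → ·  [on edge]
    (3,7)@(7, 15): e=[36,5,13] → █
    (4,7)@(9, 15): e=[0,21,33] → ·  [on edge]
    (3,8)@(7, 17): e=[0,15,39] → ·  [on edge]
    (2,9)@(5, 19): e=[0,9,45] → ·  [on edge]
    (1,10)@(3, 21): e=[0,3,51] → ·  [on edge]
    (0,11)@(1, 23): e=[0,-3,57] → ·  [on edge]
  covered (3 px):
    · · · · · · · · · · ·
    · · · · · · · · · · ·
    · · · · · · · · · · ·
    · · · · · · · · · · ·
    · · · · · · · · · · ·
    · · · · · █ · · · · ·
    · · · · █ · · · · · ·
    · · · █ · · · · · · ·
    · · · · · · · · · · ·
    · · · · · · · · · · ·
    · · · · · · · · · · ·
    · · · · · · · · · · ·

Result: 3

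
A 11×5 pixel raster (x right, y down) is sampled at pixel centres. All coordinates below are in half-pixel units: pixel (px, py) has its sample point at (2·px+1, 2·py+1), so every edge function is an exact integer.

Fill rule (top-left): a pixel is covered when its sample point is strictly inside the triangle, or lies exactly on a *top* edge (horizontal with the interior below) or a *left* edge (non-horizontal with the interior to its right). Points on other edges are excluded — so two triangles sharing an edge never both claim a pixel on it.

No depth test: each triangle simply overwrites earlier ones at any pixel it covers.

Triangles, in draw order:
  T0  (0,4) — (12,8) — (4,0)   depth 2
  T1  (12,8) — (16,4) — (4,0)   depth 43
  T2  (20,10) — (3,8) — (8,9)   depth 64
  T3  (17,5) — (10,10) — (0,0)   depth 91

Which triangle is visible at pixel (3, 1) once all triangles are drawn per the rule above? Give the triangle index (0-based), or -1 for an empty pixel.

T0:
  2·area = 64  (B↔C swapped to make it positive)
  edge (0, 4)→(4, 0): d=(4,-4) top-left  bias=+0
  edge (4, 0)→(12, 8): d=(8,8) right/bottom  bias=-1
  edge (12, 8)→(0, 4): d=(-12,-4) top-left  bias=+0
    (1,0)@(3, 1): e=[0,16,48] → #  [on edge]
    (2,0)@(5, 1): e=[8,0,56] → ·  [on edge]
    (0,1)@(1, 3): e=[0,48,16] → #  [on edge]
    (2,1)@(5, 3): e=[16,16,32] → #
    (3,1)@(7, 3): e=[24,0,40] → ·  [on edge]
    (0,2)@(1, 5): e=[8,64,-8] → ·
    (1,2)@(3, 5): e=[16,48,0] → #  [on edge]
    (3,2)@(7, 5): e=[32,16,16] → #
    (4,2)@(9, 5): e=[40,0,24] → ·  [on edge]
    (1,3)@(3, 7): e=[24,64,-24] → ·
    (2,3)@(5, 7): e=[32,48,-16] → ·
    (3,3)@(7, 7): e=[40,32,-8] → ·
    (4,3)@(9, 7): e=[48,16,0] → #  [on edge]
    (5,3)@(11, 7): e=[56,0,8] → ·  [on edge]
    (6,4)@(13, 9): e=[72,0,-8] → ·  [on edge]
    (7,4)@(15, 9): e=[80,-16,0] → ·  [on edge]
  covered (8 px):
    · # · · · · · · · · ·
    # # # · · · · · · · ·
    · # # # · · · · · · ·
    · · · · # · · · · · ·
    · · · · · · · · · · ·
T1:
  2·area = 64  (B↔C swapped to make it positive)
  edge (12, 8)→(4, 0): d=(-8,-8) top-left  bias=+0
  edge (4, 0)→(16, 4): d=(12,4) right/bottom  bias=-1
  edge (16, 4)→(12, 8): d=(-4,4) right/bottom  bias=-1
    (2,0)@(5, 1): e=[0,8,56] → #  [on edge]
    (3,0)@(7, 1): e=[16,0,48] → ·  [on edge]
    (9,0)@(19, 1): e=[112,-48,0] → ·  [on edge]
    (2,1)@(5, 3): e=[-16,32,48] → ·
    (3,1)@(7, 3): e=[0,24,40] → #  [on edge]
    (4,1)@(9, 3): e=[16,16,32] → #
    (5,1)@(11, 3): e=[32,8,24] → #
    (6,1)@(13, 3): e=[48,0,16] → ·  [on edge]
    (8,1)@(17, 3): e=[80,-16,0] → ·  [on edge]
    (3,2)@(7, 5): e=[-16,48,32] → ·
    (4,2)@(9, 5): e=[0,40,24] → #  [on edge]
    (6,2)@(13, 5): e=[32,24,8] → #
    (7,2)@(15, 5): e=[48,16,0] → ·  [on edge]
    (9,2)@(19, 5): e=[80,0,-16] → ·  [on edge]
    (5,3)@(11, 7): e=[0,56,8] → #  [on edge]
    (6,3)@(13, 7): e=[16,48,0] → ·  [on edge]
    (5,4)@(11, 9): e=[-16,80,0] → ·  [on edge]
    (6,4)@(13, 9): e=[0,72,-8] → ·  [on edge]
  covered (8 px):
    · · # · · · · · · · ·
    · · · # # # · · · · ·
    · · · · # # # · · · ·
    · · · · · # · · · · ·
    · · · · · · · · · · ·
T2:
  2·area = 7  (B↔C swapped to make it positive)
  edge (20, 10)→(8, 9): d=(-12,-1) top-left  bias=+0
  edge (8, 9)→(3, 8): d=(-5,-1) top-left  bias=+0
  edge (3, 8)→(20, 10): d=(17,2) right/bottom  bias=-1
    (4,4)@(9, 9): e=[1,1,5] → #
    (5,4)@(11, 9): e=[3,3,1] → #
    (6,4)@(13, 9): e=[5,5,-3] → ·
  covered (2 px):
    · · · · · · · · · · ·
    · · · · · · · · · · ·
    · · · · · · · · · · ·
    · · · · · · · · · · ·
    · · · · # # · · · · ·
T3:
  2·area = 120
  edge (17, 5)→(10, 10): d=(-7,5) right/bottom  bias=-1
  edge (10, 10)→(0, 0): d=(-10,-10) top-left  bias=+0
  edge (0, 0)→(17, 5): d=(17,5) right/bottom  bias=-1
    (0,0)@(1, 1): e=[108,0,12] → #  [on edge]
    (1,0)@(3, 1): e=[98,20,2] → #
    (2,0)@(5, 1): e=[88,40,-8] → ·
    (0,1)@(1, 3): e=[94,-20,46] → ·
    (1,1)@(3, 3): e=[84,0,36] → #  [on edge]
    (2,1)@(5, 3): e=[74,20,26] → #
    (3,1)@(7, 3): e=[64,40,16] → #
    (4,1)@(9, 3): e=[54,60,6] → #
    (5,1)@(11, 3): e=[44,80,-4] → ·
    (1,2)@(3, 5): e=[70,-20,70] → ·
    (2,2)@(5, 5): e=[60,0,60] → #  [on edge]
    (5,2)@(11, 5): e=[30,60,30] → #
    (8,2)@(17, 5): e=[0,120,0] → ·  [on edge]
    (3,3)@(7, 7): e=[36,0,84] → #  [on edge]
    (4,4)@(9, 9): e=[12,0,108] → #  [on edge]
  covered (18 px):
    # # · · · · · · · · ·
    · # # # # · · · · · ·
    · · # # # # # # · · ·
    · · · # # # # · · · ·
    · · · · # # · · · · ·

Z-buffer (winner per pixel, '.' = empty):
  3 3 1 . . . . . . . .
  0 3 3 3 3 1 . . . . .
  . 0 3 3 3 3 3 3 . . .
  . . . 3 3 3 3 . . . .
  . . . . 3 3 . . . . .

Result: 3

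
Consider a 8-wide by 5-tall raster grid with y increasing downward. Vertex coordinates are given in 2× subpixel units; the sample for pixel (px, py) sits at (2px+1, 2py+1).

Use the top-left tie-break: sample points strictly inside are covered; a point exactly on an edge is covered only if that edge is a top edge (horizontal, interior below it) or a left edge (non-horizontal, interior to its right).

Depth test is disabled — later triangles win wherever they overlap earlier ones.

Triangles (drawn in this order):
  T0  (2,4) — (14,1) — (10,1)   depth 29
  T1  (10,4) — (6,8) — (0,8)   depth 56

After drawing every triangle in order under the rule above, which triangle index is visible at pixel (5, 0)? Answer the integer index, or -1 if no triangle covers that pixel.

T0:
  2·area = 12  (B↔C swapped to make it positive)
  edge (2, 4)→(10, 1): d=(8,-3) top-left  bias=+0
  edge (10, 1)→(14, 1): d=(4,0) top-left  bias=+0
  edge (14, 1)→(2, 4): d=(-12,3) right/bottom  bias=-1
    (0,0)@(1, 1): e=[-27,0,39] → .  [on edge]
    (1,0)@(3, 1): e=[-21,0,33] → .  [on edge]
    (2,0)@(5, 1): e=[-15,0,27] → .  [on edge]
    (3,0)@(7, 1): e=[-9,0,21] → .  [on edge]
    (4,0)@(9, 1): e=[-3,0,15] → .  [on edge]
    (5,0)@(11, 1): e=[3,0,9] → X  [on edge]
    (6,0)@(13, 1): e=[9,0,3] → X  [on edge]
    (7,0)@(15, 1): e=[15,0,-3] → .  [on edge]
    (2,1)@(5, 3): e=[1,8,3] → X
    (3,1)@(7, 3): e=[7,8,-3] → .
    (5,1)@(11, 3): e=[19,8,-15] → .
    (6,1)@(13, 3): e=[25,8,-21] → .
  covered (3 px):
    . . . . . X X .
    . . X . . . . .
    . . . . . . . .
    . . . . . . . .
    . . . . . . . .
T1:
  2·area = 24
  edge (10, 4)→(6, 8): d=(-4,4) right/bottom  bias=-1
  edge (6, 8)→(0, 8): d=(-6,0) right/bottom  bias=-1
  edge (0, 8)→(10, 4): d=(10,-4) top-left  bias=+0
    (6,0)@(13, 1): e=[0,42,-18] → .  [on edge]
    (5,1)@(11, 3): e=[0,30,-6] → .  [on edge]
    (4,2)@(9, 5): e=[0,18,6] → .  [on edge]
    (1,3)@(3, 7): e=[16,6,2] → X
    (2,3)@(5, 7): e=[8,6,10] → X
    (3,3)@(7, 7): e=[0,6,18] → .  [on edge]
    (1,4)@(3, 9): e=[8,-6,22] → .
    (2,4)@(5, 9): e=[0,-6,30] → .  [on edge]
  covered (2 px):
    . . . . . . . .
    . . . . . . . .
    . . . . . . . .
    . X X . . . . .
    . . . . . . . .

Z-buffer (winner per pixel, '.' = empty):
  . . . . . 0 0 .
  . . 0 . . . . .
  . . . . . . . .
  . 1 1 . . . . .
  . . . . . . . .

Answer: 0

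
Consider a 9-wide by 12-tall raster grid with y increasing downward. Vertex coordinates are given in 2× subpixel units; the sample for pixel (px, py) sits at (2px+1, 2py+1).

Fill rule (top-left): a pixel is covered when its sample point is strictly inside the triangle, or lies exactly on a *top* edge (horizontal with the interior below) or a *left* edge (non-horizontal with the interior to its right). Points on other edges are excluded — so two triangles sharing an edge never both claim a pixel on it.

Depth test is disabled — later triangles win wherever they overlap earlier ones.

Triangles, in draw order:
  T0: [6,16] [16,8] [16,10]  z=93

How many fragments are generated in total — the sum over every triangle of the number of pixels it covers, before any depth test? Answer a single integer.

T0:
  2·area = 20
  edge (6, 16)→(16, 8): d=(10,-8) top-left  bias=+0
  edge (16, 8)→(16, 10): d=(0,2) right/bottom  bias=-1
  edge (16, 10)→(6, 16): d=(-10,6) right/bottom  bias=-1
    (7,4)@(15, 9): e=[2,2,16] → #
    (8,4)@(17, 9): e=[18,-2,4] → ·
    (6,5)@(13, 11): e=[6,6,8] → #
    (7,5)@(15, 11): e=[22,2,-4] → ·
    (5,6)@(11, 13): e=[10,10,0] → ·  [on edge]
    (6,6)@(13, 13): e=[26,6,-12] → ·
    (0,9)@(1, 19): e=[-10,30,0] → ·  [on edge]
  covered (2 px):
    · · · · · · · · ·
    · · · · · · · · ·
    · · · · · · · · ·
    · · · · · · · · ·
    · · · · · · · # ·
    · · · · · · # · ·
    · · · · · · · · ·
    · · · · · · · · ·
    · · · · · · · · ·
    · · · · · · · · ·
    · · · · · · · · ·
    · · · · · · · · ·

Answer: 2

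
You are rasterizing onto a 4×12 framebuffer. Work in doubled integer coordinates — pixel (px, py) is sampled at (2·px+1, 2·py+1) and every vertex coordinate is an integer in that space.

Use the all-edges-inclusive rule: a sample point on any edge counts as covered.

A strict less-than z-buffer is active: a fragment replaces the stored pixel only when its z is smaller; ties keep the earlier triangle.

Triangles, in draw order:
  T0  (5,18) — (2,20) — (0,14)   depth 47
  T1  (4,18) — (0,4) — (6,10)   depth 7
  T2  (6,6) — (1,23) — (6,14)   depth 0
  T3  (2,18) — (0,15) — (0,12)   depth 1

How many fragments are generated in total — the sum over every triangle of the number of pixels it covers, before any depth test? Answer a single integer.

T0:
  2·area = 22
  edge (5, 18)→(2, 20): d=(-3,2) inclusive
  edge (2, 20)→(0, 14): d=(-2,-6) inclusive
  edge (0, 14)→(5, 18): d=(5,4) inclusive
    (0,7)@(1, 15): e=[17,4,1] → #
    (1,7)@(3, 15): e=[13,16,-7] → ·
    (0,8)@(1, 17): e=[11,0,11] → #  [on edge]
    (1,8)@(3, 17): e=[7,12,3] → #
    (2,8)@(5, 17): e=[3,24,-5] → ·
    (0,9)@(1, 19): e=[5,-4,21] → ·
    (1,9)@(3, 19): e=[1,8,13] → #
    (2,9)@(5, 19): e=[-3,20,5] → ·
    (1,10)@(3, 21): e=[-5,4,23] → ·
    (1,11)@(3, 23): e=[-11,0,33] → ·  [on edge]
  covered (4 px):
    · · · ·
    · · · ·
    · · · ·
    · · · ·
    · · · ·
    · · · ·
    · · · ·
    # · · ·
    # # · ·
    · # · ·
    · · · ·
    · · · ·
T1:
  2·area = 60
  edge (4, 18)→(0, 4): d=(-4,-14) inclusive
  edge (0, 4)→(6, 10): d=(6,6) inclusive
  edge (6, 10)→(4, 18): d=(-2,8) inclusive
    (0,2)@(1, 5): e=[10,0,50] → #  [on edge]
    (1,2)@(3, 5): e=[38,-12,34] → ·
    (0,3)@(1, 7): e=[2,12,46] → #
    (1,3)@(3, 7): e=[30,0,30] → #  [on edge]
    (2,3)@(5, 7): e=[58,-12,14] → ·
    (0,4)@(1, 9): e=[-6,24,42] → ·
    (1,4)@(3, 9): e=[22,12,26] → #
    (2,4)@(5, 9): e=[50,0,10] → #  [on edge]
    (3,4)@(7, 9): e=[78,-12,-6] → ·
    (1,5)@(3, 11): e=[14,24,22] → #
    (3,5)@(7, 11): e=[70,0,-10] → ·  [on edge]
    (1,6)@(3, 13): e=[6,36,18] → #
  covered (9 px):
    · · · ·
    · · · ·
    # · · ·
    # # · ·
    · # # ·
    · # # ·
    · # # ·
    · · · ·
    · · · ·
    · · · ·
    · · · ·
    · · · ·
T2:
  2·area = 40  (B↔C swapped to make it positive)
  edge (6, 6)→(6, 14): d=(0,8) inclusive
  edge (6, 14)→(1, 23): d=(-5,9) inclusive
  edge (1, 23)→(6, 6): d=(5,-17) inclusive
    (2,5)@(5, 11): e=[8,24,8] → #
    (3,5)@(7, 11): e=[-8,6,42] → ·
    (2,6)@(5, 13): e=[8,14,18] → #
    (3,6)@(7, 13): e=[-8,-4,52] → ·
    (2,7)@(5, 15): e=[8,4,28] → #
    (3,7)@(7, 15): e=[-8,-14,62] → ·
    (1,8)@(3, 17): e=[24,12,4] → #
    (2,8)@(5, 17): e=[8,-6,38] → ·
    (1,9)@(3, 19): e=[24,2,14] → #
    (2,9)@(5, 19): e=[8,-16,48] → ·
    (1,10)@(3, 21): e=[24,-8,24] → ·
    (0,11)@(1, 23): e=[40,0,0] → #  [on edge]
  covered (6 px):
    · · · ·
    · · · ·
    · · · ·
    · · · ·
    · · · ·
    · · # ·
    · · # ·
    · · # ·
    · # · ·
    · # · ·
    · · · ·
    # · · ·
T3:
  2·area = 6
  edge (2, 18)→(0, 15): d=(-2,-3) inclusive
  edge (0, 15)→(0, 12): d=(0,-3) inclusive
  edge (0, 12)→(2, 18): d=(2,6) inclusive
    (0,7)@(1, 15): e=[3,3,0] → #  [on edge]
    (1,7)@(3, 15): e=[9,9,-12] → ·
    (0,8)@(1, 17): e=[-1,3,4] → ·
    (1,10)@(3, 21): e=[-3,9,0] → ·  [on edge]
  covered (1 px):
    · · · ·
    · · · ·
    · · · ·
    · · · ·
    · · · ·
    · · · ·
    · · · ·
    # · · ·
    · · · ·
    · · · ·
    · · · ·
    · · · ·

Answer: 20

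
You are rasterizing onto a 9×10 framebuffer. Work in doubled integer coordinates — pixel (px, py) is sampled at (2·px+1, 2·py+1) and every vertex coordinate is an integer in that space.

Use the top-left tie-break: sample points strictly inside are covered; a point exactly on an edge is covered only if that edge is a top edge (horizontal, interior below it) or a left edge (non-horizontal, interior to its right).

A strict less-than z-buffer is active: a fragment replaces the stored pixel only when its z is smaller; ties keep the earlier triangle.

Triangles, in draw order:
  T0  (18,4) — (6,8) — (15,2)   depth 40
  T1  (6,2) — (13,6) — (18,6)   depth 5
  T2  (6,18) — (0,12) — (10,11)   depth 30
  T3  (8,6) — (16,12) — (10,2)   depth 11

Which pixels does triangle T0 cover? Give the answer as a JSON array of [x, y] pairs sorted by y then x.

T0:
  2·area = 36
  edge (18, 4)→(6, 8): d=(-12,4) right/bottom  bias=-1
  edge (6, 8)→(15, 2): d=(9,-6) top-left  bias=+0
  edge (15, 2)→(18, 4): d=(3,2) right/bottom  bias=-1
    (7,1)@(15, 3): e=[24,9,3] → X
    (8,1)@(17, 3): e=[16,21,-1] → .
    (5,2)@(11, 5): e=[16,3,17] → X
    (6,2)@(13, 5): e=[8,15,13] → X
    (7,2)@(15, 5): e=[0,27,9] → .  [on edge]
    (4,3)@(9, 7): e=[0,9,27] → .  [on edge]
    (5,3)@(11, 7): e=[-8,21,23] → .
    (6,3)@(13, 7): e=[-16,33,19] → .
    (1,4)@(3, 9): e=[0,-9,45] → .  [on edge]
  covered (3 px):
    . . . . . . . . .
    . . . . . . . X .
    . . . . . X X . .
    . . . . . . . . .
    . . . . . . . . .
    . . . . . . . . .
    . . . . . . . . .
    . . . . . . . . .
    . . . . . . . . .
    . . . . . . . . .
T1:
  2·area = 20  (B↔C swapped to make it positive)
  edge (6, 2)→(18, 6): d=(12,4) right/bottom  bias=-1
  edge (18, 6)→(13, 6): d=(-5,0) right/bottom  bias=-1
  edge (13, 6)→(6, 2): d=(-7,-4) top-left  bias=+0
    (1,0)@(3, 1): e=[0,25,-5] → .  [on edge]
    (4,1)@(9, 3): e=[0,15,5] → .  [on edge]
    (6,2)@(13, 5): e=[8,5,7] → X
    (7,2)@(15, 5): e=[0,5,15] → .  [on edge]
    (6,3)@(13, 7): e=[32,-5,-7] → .
  covered (1 px):
    . . . . . . . . .
    . . . . . . . . .
    . . . . . . X . .
    . . . . . . . . .
    . . . . . . . . .
    . . . . . . . . .
    . . . . . . . . .
    . . . . . . . . .
    . . . . . . . . .
    . . . . . . . . .
T2:
  2·area = 66
  edge (6, 18)→(0, 12): d=(-6,-6) top-left  bias=+0
  edge (0, 12)→(10, 11): d=(10,-1) top-left  bias=+0
  edge (10, 11)→(6, 18): d=(-4,7) right/bottom  bias=-1
    (0,6)@(1, 13): e=[0,11,55] → X  [on edge]
    (1,6)@(3, 13): e=[12,13,41] → X
    (2,6)@(5, 13): e=[24,15,27] → X
    (3,6)@(7, 13): e=[36,17,13] → X
    (4,6)@(9, 13): e=[48,19,-1] → .
    (0,7)@(1, 15): e=[-12,31,47] → .
    (1,7)@(3, 15): e=[0,33,33] → X  [on edge]
    (4,7)@(9, 15): e=[36,39,-9] → .
    (1,8)@(3, 17): e=[-12,53,25] → .
    (2,8)@(5, 17): e=[0,55,11] → X  [on edge]
    (3,8)@(7, 17): e=[12,57,-3] → .
    (2,9)@(5, 19): e=[-12,75,3] → .
    (3,9)@(7, 19): e=[0,77,-11] → .  [on edge]
  covered (8 px):
    . . . . . . . . .
    . . . . . . . . .
    . . . . . . . . .
    . . . . . . . . .
    . . . . . . . . .
    . . . . . . . . .
    X X X X . . . . .
    . X X X . . . . .
    . . X . . . . . .
    . . . . . . . . .
T3:
  2·area = 44  (B↔C swapped to make it positive)
  edge (8, 6)→(10, 2): d=(2,-4) top-left  bias=+0
  edge (10, 2)→(16, 12): d=(6,10) right/bottom  bias=-1
  edge (16, 12)→(8, 6): d=(-8,-6) top-left  bias=+0
    (4,2)@(9, 5): e=[2,28,14] → X
    (5,2)@(11, 5): e=[10,8,26] → X
    (6,2)@(13, 5): e=[18,-12,38] → .
    (4,3)@(9, 7): e=[6,40,-2] → .
    (5,3)@(11, 7): e=[14,20,10] → X
    (6,3)@(13, 7): e=[22,0,22] → .  [on edge]
    (5,4)@(11, 9): e=[18,32,-6] → .
    (6,4)@(13, 9): e=[26,12,6] → X
    (7,4)@(15, 9): e=[34,-8,18] → .
    (6,5)@(13, 11): e=[30,24,-10] → .
    (7,5)@(15, 11): e=[38,4,2] → X
    (8,5)@(17, 11): e=[46,-16,14] → .
  covered (5 px):
    . . . . . . . . .
    . . . . . . . . .
    . . . . X X . . .
    . . . . . X . . .
    . . . . . . X . .
    . . . . . . . X .
    . . . . . . . . .
    . . . . . . . . .
    . . . . . . . . .
    . . . . . . . . .

Result: [[7,1],[5,2],[6,2]]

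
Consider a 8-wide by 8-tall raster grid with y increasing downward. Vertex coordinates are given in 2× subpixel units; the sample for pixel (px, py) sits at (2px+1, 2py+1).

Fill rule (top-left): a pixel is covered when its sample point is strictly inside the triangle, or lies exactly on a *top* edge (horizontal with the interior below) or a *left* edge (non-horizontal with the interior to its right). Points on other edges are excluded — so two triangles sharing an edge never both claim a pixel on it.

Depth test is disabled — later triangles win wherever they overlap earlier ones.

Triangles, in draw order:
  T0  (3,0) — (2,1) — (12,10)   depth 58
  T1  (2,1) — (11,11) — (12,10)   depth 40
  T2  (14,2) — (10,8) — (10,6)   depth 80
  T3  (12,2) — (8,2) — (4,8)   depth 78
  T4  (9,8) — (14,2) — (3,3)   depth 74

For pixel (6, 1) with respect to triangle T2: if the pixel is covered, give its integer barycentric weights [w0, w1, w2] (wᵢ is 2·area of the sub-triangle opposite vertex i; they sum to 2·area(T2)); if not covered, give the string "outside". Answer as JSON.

T0:
  2·area = 19  (B↔C swapped to make it positive)
  edge (3, 0)→(12, 10): d=(9,10) right/bottom  bias=-1
  edge (12, 10)→(2, 1): d=(-10,-9) top-left  bias=+0
  edge (2, 1)→(3, 0): d=(1,-1) top-left  bias=+0
    (1,0)@(3, 1): e=[9,9,1] → X
    (2,0)@(5, 1): e=[-11,27,3] → .
    (1,1)@(3, 3): e=[27,-11,3] → .
    (2,1)@(5, 3): e=[7,7,5] → X
    (3,1)@(7, 3): e=[-13,25,7] → .
    (2,2)@(5, 5): e=[25,-13,7] → .
    (3,2)@(7, 5): e=[5,5,9] → X
    (4,2)@(9, 5): e=[-15,23,11] → .
    (3,3)@(7, 7): e=[23,-15,11] → .
    (4,3)@(9, 7): e=[3,3,13] → X
    (5,3)@(11, 7): e=[-17,21,15] → .
    (4,4)@(9, 9): e=[21,-17,15] → .
  covered (5 px):
    . X . . . . . .
    . . X . . . . .
    . . . X . . . .
    . . . . X . . .
    . . . . . X . .
    . . . . . . . .
    . . . . . . . .
    . . . . . . . .
T1:
  2·area = 19  (B↔C swapped to make it positive)
  edge (2, 1)→(12, 10): d=(10,9) right/bottom  bias=-1
  edge (12, 10)→(11, 11): d=(-1,1) right/bottom  bias=-1
  edge (11, 11)→(2, 1): d=(-9,-10) top-left  bias=+0
    (7,3)@(15, 7): e=[-57,0,76] → .  [on edge]
    (6,4)@(13, 9): e=[-19,0,38] → .  [on edge]
    (5,5)@(11, 11): e=[19,0,0] → .  [on edge]
    (4,6)@(9, 13): e=[57,0,-38] → .  [on edge]
    (3,7)@(7, 15): e=[95,0,-76] → .  [on edge]
  covered (0 px):
    . . . . . . . .
    . . . . . . . .
    . . . . . . . .
    . . . . . . . .
    . . . . . . . .
    . . . . . . . .
    . . . . . . . .
    . . . . . . . .
T2:
  2·area = 8
  edge (14, 2)→(10, 8): d=(-4,6) right/bottom  bias=-1
  edge (10, 8)→(10, 6): d=(0,-2) top-left  bias=+0
  edge (10, 6)→(14, 2): d=(4,-4) top-left  bias=+0
    (7,0)@(15, 1): e=[-2,10,0] → .  [on edge]
    (6,1)@(13, 3): e=[2,6,0] → X  [on edge]
    (7,1)@(15, 3): e=[-10,10,8] → .
    (5,2)@(11, 5): e=[6,2,0] → X  [on edge]
    (6,2)@(13, 5): e=[-6,6,8] → .
    (4,3)@(9, 7): e=[10,-2,0] → .  [on edge]
    (5,3)@(11, 7): e=[-2,2,8] → .
    (3,4)@(7, 9): e=[14,-6,0] → .  [on edge]
    (2,5)@(5, 11): e=[18,-10,0] → .  [on edge]
    (1,6)@(3, 13): e=[22,-14,0] → .  [on edge]
    (0,7)@(1, 15): e=[26,-18,0] → .  [on edge]
  covered (2 px):
    . . . . . . . .
    . . . . . . X .
    . . . . . X . .
    . . . . . . . .
    . . . . . . . .
    . . . . . . . .
    . . . . . . . .
    . . . . . . . .
T3:
  2·area = 24  (B↔C swapped to make it positive)
  edge (12, 2)→(4, 8): d=(-8,6) right/bottom  bias=-1
  edge (4, 8)→(8, 2): d=(4,-6) top-left  bias=+0
  edge (8, 2)→(12, 2): d=(4,0) top-left  bias=+0
    (4,1)@(9, 3): e=[10,10,4] → X
    (5,1)@(11, 3): e=[-2,22,4] → .
    (3,2)@(7, 5): e=[6,6,12] → X
    (4,2)@(9, 5): e=[-6,18,12] → .
    (2,3)@(5, 7): e=[2,2,20] → X
    (3,3)@(7, 7): e=[-10,14,20] → .
    (2,4)@(5, 9): e=[-14,10,28] → .
  covered (3 px):
    . . . . . . . .
    . . . . X . . .
    . . . X . . . .
    . . X . . . . .
    . . . . . . . .
    . . . . . . . .
    . . . . . . . .
    . . . . . . . .
T4:
  2·area = 61  (B↔C swapped to make it positive)
  edge (9, 8)→(3, 3): d=(-6,-5) top-left  bias=+0
  edge (3, 3)→(14, 2): d=(11,-1) top-left  bias=+0
  edge (14, 2)→(9, 8): d=(-5,6) right/bottom  bias=-1
    (1,1)@(3, 3): e=[0,0,61] → X  [on edge]
    (2,1)@(5, 3): e=[10,2,49] → X
    (3,1)@(7, 3): e=[20,4,37] → X
    (4,1)@(9, 3): e=[30,6,25] → X
    (5,1)@(11, 3): e=[40,8,13] → X
    (6,1)@(13, 3): e=[50,10,1] → X
    (7,1)@(15, 3): e=[60,12,-11] → .
    (1,2)@(3, 5): e=[-12,22,51] → .
    (2,2)@(5, 5): e=[-2,24,39] → .
    (3,2)@(7, 5): e=[8,26,27] → X
    (6,2)@(13, 5): e=[38,32,-9] → .
    (3,3)@(7, 7): e=[-4,48,17] → .
    (7,6)@(15, 13): e=[0,122,-61] → .  [on edge]
  covered (10 px):
    . . . . . . . .
    . X X X X X X .
    . . . X X X . .
    . . . . X . . .
    . . . . . . . .
    . . . . . . . .
    . . . . . . . .
    . . . . . . . .

Final: [6,0,2]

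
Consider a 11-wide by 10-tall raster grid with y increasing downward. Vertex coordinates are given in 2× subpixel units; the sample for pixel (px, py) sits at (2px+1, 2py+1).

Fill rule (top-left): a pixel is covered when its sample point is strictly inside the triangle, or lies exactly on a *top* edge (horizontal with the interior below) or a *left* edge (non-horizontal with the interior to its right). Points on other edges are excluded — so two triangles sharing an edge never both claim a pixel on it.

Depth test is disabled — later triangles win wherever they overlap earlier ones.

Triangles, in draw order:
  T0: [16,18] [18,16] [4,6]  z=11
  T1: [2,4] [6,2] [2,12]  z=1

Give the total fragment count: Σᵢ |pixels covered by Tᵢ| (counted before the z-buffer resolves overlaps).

T0:
  2·area = 48  (B↔C swapped to make it positive)
  edge (16, 18)→(4, 6): d=(-12,-12) top-left  bias=+0
  edge (4, 6)→(18, 16): d=(14,10) right/bottom  bias=-1
  edge (18, 16)→(16, 18): d=(-2,2) right/bottom  bias=-1
    (0,1)@(1, 3): e=[0,-12,60] → .  [on edge]
    (1,2)@(3, 5): e=[0,-4,52] → .  [on edge]
    (2,3)@(5, 7): e=[0,4,44] → X  [on edge]
    (3,3)@(7, 7): e=[24,-16,40] → .
    (2,4)@(5, 9): e=[-24,32,40] → .
    (3,4)@(7, 9): e=[0,12,36] → X  [on edge]
    (4,4)@(9, 9): e=[24,-8,32] → .
    (3,5)@(7, 11): e=[-24,40,32] → .
    (4,5)@(9, 11): e=[0,20,28] → X  [on edge]
    (5,5)@(11, 11): e=[24,0,24] → .  [on edge]
    (4,6)@(9, 13): e=[-24,48,24] → .
    (5,6)@(11, 13): e=[0,28,20] → X  [on edge]
    (10,6)@(21, 13): e=[120,-72,0] → .  [on edge]
    (6,7)@(13, 15): e=[0,36,12] → X  [on edge]
    (9,7)@(19, 15): e=[72,-24,0] → .  [on edge]
    (7,8)@(15, 17): e=[0,44,4] → X  [on edge]
    (8,8)@(17, 17): e=[24,24,0] → .  [on edge]
    (7,9)@(15, 19): e=[-24,72,0] → .  [on edge]
    (8,9)@(17, 19): e=[0,52,-4] → .  [on edge]
  covered (8 px):
    . . . . . . . . . . .
    . . . . . . . . . . .
    . . . . . . . . . . .
    . . X . . . . . . . .
    . . . X . . . . . . .
    . . . . X . . . . . .
    . . . . . X X . . . .
    . . . . . . X X . . .
    . . . . . . . X . . .
    . . . . . . . . . . .
T1:
  2·area = 32
  edge (2, 4)→(6, 2): d=(4,-2) top-left  bias=+0
  edge (6, 2)→(2, 12): d=(-4,10) right/bottom  bias=-1
  edge (2, 12)→(2, 4): d=(0,-8) top-left  bias=+0
    (2,1)@(5, 3): e=[2,6,24] → X
    (3,1)@(7, 3): e=[6,-14,40] → .
    (1,2)@(3, 5): e=[6,18,8] → X
    (2,2)@(5, 5): e=[10,-2,24] → .
    (1,3)@(3, 7): e=[14,10,8] → X
    (2,3)@(5, 7): e=[18,-10,24] → .
    (1,4)@(3, 9): e=[22,2,8] → X
    (2,4)@(5, 9): e=[26,-18,24] → .
    (1,5)@(3, 11): e=[30,-6,8] → .
  covered (4 px):
    . . . . . . . . . . .
    . . X . . . . . . . .
    . X . . . . . . . . .
    . X . . . . . . . . .
    . X . . . . . . . . .
    . . . . . . . . . . .
    . . . . . . . . . . .
    . . . . . . . . . . .
    . . . . . . . . . . .
    . . . . . . . . . . .

Final: 12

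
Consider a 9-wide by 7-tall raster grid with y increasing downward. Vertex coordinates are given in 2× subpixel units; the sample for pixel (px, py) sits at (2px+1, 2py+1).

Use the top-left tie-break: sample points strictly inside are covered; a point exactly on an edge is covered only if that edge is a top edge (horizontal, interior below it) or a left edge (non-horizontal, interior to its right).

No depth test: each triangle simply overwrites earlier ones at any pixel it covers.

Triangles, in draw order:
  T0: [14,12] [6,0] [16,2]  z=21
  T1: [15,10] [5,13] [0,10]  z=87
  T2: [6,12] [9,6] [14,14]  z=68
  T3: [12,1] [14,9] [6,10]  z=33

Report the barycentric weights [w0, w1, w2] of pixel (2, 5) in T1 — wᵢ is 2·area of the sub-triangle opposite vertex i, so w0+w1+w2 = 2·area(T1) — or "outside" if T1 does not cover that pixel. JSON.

T0:
  2·area = 104
  edge (14, 12)→(6, 0): d=(-8,-12) top-left  bias=+0
  edge (6, 0)→(16, 2): d=(10,2) right/bottom  bias=-1
  edge (16, 2)→(14, 12): d=(-2,10) right/bottom  bias=-1
    (3,0)@(7, 1): e=[4,8,92] → X
    (4,0)@(9, 1): e=[28,4,72] → X
    (5,0)@(11, 1): e=[52,0,52] → .  [on edge]
    (3,1)@(7, 3): e=[-12,28,88] → .
    (4,1)@(9, 3): e=[12,24,68] → X
    (5,1)@(11, 3): e=[36,20,48] → X
    (6,1)@(13, 3): e=[60,16,28] → X
    (7,1)@(15, 3): e=[84,12,8] → X
    (8,1)@(17, 3): e=[108,8,-12] → .
    (4,2)@(9, 5): e=[-4,44,64] → .
    (5,2)@(11, 5): e=[20,40,44] → X
    (8,2)@(17, 5): e=[92,28,-16] → .
    (7,3)@(15, 7): e=[52,52,0] → .  [on edge]
  covered (12 px):
    . . . X X . . . .
    . . . . X X X X .
    . . . . . X X X .
    . . . . . X X . .
    . . . . . . X . .
    . . . . . . . . .
    . . . . . . . . .
T1:
  2·area = 45
  edge (15, 10)→(5, 13): d=(-10,3) right/bottom  bias=-1
  edge (5, 13)→(0, 10): d=(-5,-3) top-left  bias=+0
  edge (0, 10)→(15, 10): d=(15,0) top-left  bias=+0
    (1,5)@(3, 11): e=[26,4,15] → X
    (2,5)@(5, 11): e=[20,10,15] → X
    (3,5)@(7, 11): e=[14,16,15] → X
    (4,5)@(9, 11): e=[8,22,15] → X
    (5,5)@(11, 11): e=[2,28,15] → X
    (6,5)@(13, 11): e=[-4,34,15] → .
    (1,6)@(3, 13): e=[6,-6,45] → .
    (2,6)@(5, 13): e=[0,0,45] → .  [on edge]
    (3,6)@(7, 13): e=[-6,6,45] → .
    (4,6)@(9, 13): e=[-12,12,45] → .
    (5,6)@(11, 13): e=[-18,18,45] → .
  covered (5 px):
    . . . . . . . . .
    . . . . . . . . .
    . . . . . . . . .
    . . . . . . . . .
    . . . . . . . . .
    . X X X X X . . .
    . . . . . . . . .
T2:
  2·area = 54
  edge (6, 12)→(9, 6): d=(3,-6) top-left  bias=+0
  edge (9, 6)→(14, 14): d=(5,8) right/bottom  bias=-1
  edge (14, 14)→(6, 12): d=(-8,-2) top-left  bias=+0
    (4,3)@(9, 7): e=[3,5,46] → X
    (5,3)@(11, 7): e=[15,-11,50] → .
    (4,4)@(9, 9): e=[9,15,30] → X
    (5,4)@(11, 9): e=[21,-1,34] → .
    (3,5)@(7, 11): e=[3,41,10] → X
    (5,5)@(11, 11): e=[27,9,18] → X
    (6,5)@(13, 11): e=[39,-7,22] → .
    (3,6)@(7, 13): e=[9,51,-6] → .
    (4,6)@(9, 13): e=[21,35,-2] → .
    (5,6)@(11, 13): e=[33,19,2] → X
    (6,6)@(13, 13): e=[45,3,6] → X
    (7,6)@(15, 13): e=[57,-13,10] → .
  covered (7 px):
    . . . . . . . . .
    . . . . . . . . .
    . . . . . . . . .
    . . . . X . . . .
    . . . . X . . . .
    . . . X X X . . .
    . . . . . X X . .
T3:
  2·area = 66
  edge (12, 1)→(14, 9): d=(2,8) right/bottom  bias=-1
  edge (14, 9)→(6, 10): d=(-8,1) right/bottom  bias=-1
  edge (6, 10)→(12, 1): d=(6,-9) top-left  bias=+0
    (5,1)@(11, 3): e=[12,51,3] → X
    (6,1)@(13, 3): e=[-4,49,21] → .
    (5,2)@(11, 5): e=[16,35,15] → X
    (6,2)@(13, 5): e=[0,33,33] → .  [on edge]
    (4,3)@(9, 7): e=[36,21,9] → X
    (6,3)@(13, 7): e=[4,17,45] → X
    (7,3)@(15, 7): e=[-12,15,63] → .
    (3,4)@(7, 9): e=[56,7,3] → X
    (7,4)@(15, 9): e=[-8,-1,75] → .
    (3,5)@(7, 11): e=[60,-9,15] → .
    (4,5)@(9, 11): e=[44,-11,33] → .
    (5,5)@(11, 11): e=[28,-13,51] → .
    (7,6)@(15, 13): e=[0,-33,99] → .  [on edge]
  covered (9 px):
    . . . . . . . . .
    . . . . . X . . .
    . . . . . X . . .
    . . . . X X X . .
    . . . X X X X . .
    . . . . . . . . .
    . . . . . . . . .

Result: [10,15,20]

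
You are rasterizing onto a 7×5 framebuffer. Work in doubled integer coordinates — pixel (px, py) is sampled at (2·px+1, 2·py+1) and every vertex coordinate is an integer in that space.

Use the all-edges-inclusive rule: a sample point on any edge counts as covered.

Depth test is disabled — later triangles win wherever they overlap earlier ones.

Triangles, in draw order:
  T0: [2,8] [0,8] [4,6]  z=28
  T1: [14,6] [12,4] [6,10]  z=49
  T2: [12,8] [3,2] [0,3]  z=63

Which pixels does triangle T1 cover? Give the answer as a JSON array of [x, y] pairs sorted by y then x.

T0:
  2·area = 4
  edge (2, 8)→(0, 8): d=(-2,0) inclusive
  edge (0, 8)→(4, 6): d=(4,-2) inclusive
  edge (4, 6)→(2, 8): d=(-2,2) inclusive
    (4,0)@(9, 1): e=[14,-10,0] → ·  [on edge]
    (3,1)@(7, 3): e=[10,-6,0] → ·  [on edge]
    (2,2)@(5, 5): e=[6,-2,0] → ·  [on edge]
    (1,3)@(3, 7): e=[2,2,0] → #  [on edge]
    (2,3)@(5, 7): e=[2,6,-4] → ·
    (0,4)@(1, 9): e=[-2,6,0] → ·  [on edge]
    (1,4)@(3, 9): e=[-2,10,-4] → ·
  covered (1 px):
    · · · · · · ·
    · · · · · · ·
    · · · · · · ·
    · # · · · · ·
    · · · · · · ·
T1:
  2·area = 24  (B↔C swapped to make it positive)
  edge (14, 6)→(6, 10): d=(-8,4) inclusive
  edge (6, 10)→(12, 4): d=(6,-6) inclusive
  edge (12, 4)→(14, 6): d=(2,2) inclusive
    (4,0)@(9, 1): e=[60,-36,0] → ·  [on edge]
    (5,1)@(11, 3): e=[36,-12,0] → ·  [on edge]
    (6,1)@(13, 3): e=[28,0,-4] → ·  [on edge]
    (5,2)@(11, 5): e=[20,0,4] → #  [on edge]
    (6,2)@(13, 5): e=[12,12,0] → #  [on edge]
    (4,3)@(9, 7): e=[12,0,12] → #  [on edge]
    (6,3)@(13, 7): e=[-4,24,4] → ·
    (3,4)@(7, 9): e=[4,0,20] → #  [on edge]
    (4,4)@(9, 9): e=[-4,12,16] → ·
    (5,4)@(11, 9): e=[-12,24,12] → ·
  covered (5 px):
    · · · · · · ·
    · · · · · · ·
    · · · · · # #
    · · · · # # ·
    · · · # · · ·
T2:
  2·area = 27  (B↔C swapped to make it positive)
  edge (12, 8)→(0, 3): d=(-12,-5) inclusive
  edge (0, 3)→(3, 2): d=(3,-1) inclusive
  edge (3, 2)→(12, 8): d=(9,6) inclusive
    (0,1)@(1, 3): e=[5,1,21] → #
    (1,1)@(3, 3): e=[15,3,9] → #
    (2,1)@(5, 3): e=[25,5,-3] → ·
    (0,2)@(1, 5): e=[-19,7,39] → ·
    (1,2)@(3, 5): e=[-9,9,27] → ·
    (2,2)@(5, 5): e=[1,11,15] → #
    (3,2)@(7, 5): e=[11,13,3] → #
    (4,2)@(9, 5): e=[21,15,-9] → ·
    (2,3)@(5, 7): e=[-23,17,33] → ·
    (3,3)@(7, 7): e=[-13,19,21] → ·
  covered (4 px):
    · · · · · · ·
    # # · · · · ·
    · · # # · · ·
    · · · · · · ·
    · · · · · · ·

Answer: [[5,2],[6,2],[4,3],[5,3],[3,4]]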